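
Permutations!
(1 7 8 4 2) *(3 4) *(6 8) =[0, 7, 1, 4, 2, 5, 8, 6, 3] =(1 7 6 8 3 4 2)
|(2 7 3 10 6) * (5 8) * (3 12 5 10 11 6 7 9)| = 5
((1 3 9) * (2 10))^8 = (10)(1 9 3)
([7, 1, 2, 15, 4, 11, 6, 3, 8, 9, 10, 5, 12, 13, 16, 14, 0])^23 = (0 16 14 15 3 7)(5 11)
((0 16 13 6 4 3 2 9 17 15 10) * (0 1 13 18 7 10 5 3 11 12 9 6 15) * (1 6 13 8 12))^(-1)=(0 17 9 12 8 1 11 4 6 10 7 18 16)(2 3 5 15 13)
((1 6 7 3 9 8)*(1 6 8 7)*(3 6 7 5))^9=((1 8 7 6)(3 9 5))^9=(9)(1 8 7 6)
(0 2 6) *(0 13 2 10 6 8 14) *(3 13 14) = (0 10 6 14)(2 8 3 13) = [10, 1, 8, 13, 4, 5, 14, 7, 3, 9, 6, 11, 12, 2, 0]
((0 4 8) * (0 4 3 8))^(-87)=((0 3 8 4))^(-87)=(0 3 8 4)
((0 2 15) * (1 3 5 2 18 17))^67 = (0 1 2 18 3 15 17 5)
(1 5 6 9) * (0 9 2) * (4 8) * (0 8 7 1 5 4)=(0 9 5 6 2 8)(1 4 7)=[9, 4, 8, 3, 7, 6, 2, 1, 0, 5]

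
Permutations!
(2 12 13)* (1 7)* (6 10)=(1 7)(2 12 13)(6 10)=[0, 7, 12, 3, 4, 5, 10, 1, 8, 9, 6, 11, 13, 2]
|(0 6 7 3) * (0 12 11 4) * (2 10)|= 14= |(0 6 7 3 12 11 4)(2 10)|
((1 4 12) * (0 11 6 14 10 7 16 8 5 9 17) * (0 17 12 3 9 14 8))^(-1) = (17)(0 16 7 10 14 5 8 6 11)(1 12 9 3 4)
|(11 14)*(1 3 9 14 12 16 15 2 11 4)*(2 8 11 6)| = 10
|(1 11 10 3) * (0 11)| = 5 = |(0 11 10 3 1)|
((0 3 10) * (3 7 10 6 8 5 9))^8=(0 10 7)(3 5 6 9 8)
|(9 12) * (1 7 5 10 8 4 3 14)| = 8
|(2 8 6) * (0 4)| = |(0 4)(2 8 6)| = 6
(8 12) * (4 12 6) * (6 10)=(4 12 8 10 6)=[0, 1, 2, 3, 12, 5, 4, 7, 10, 9, 6, 11, 8]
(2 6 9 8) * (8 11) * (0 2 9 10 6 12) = [2, 1, 12, 3, 4, 5, 10, 7, 9, 11, 6, 8, 0] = (0 2 12)(6 10)(8 9 11)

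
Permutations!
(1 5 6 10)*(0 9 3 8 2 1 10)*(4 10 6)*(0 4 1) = (0 9 3 8 2)(1 5)(4 10 6) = [9, 5, 0, 8, 10, 1, 4, 7, 2, 3, 6]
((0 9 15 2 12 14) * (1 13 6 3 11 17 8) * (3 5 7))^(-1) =(0 14 12 2 15 9)(1 8 17 11 3 7 5 6 13)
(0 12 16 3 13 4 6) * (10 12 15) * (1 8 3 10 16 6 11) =(0 15 16 10 12 6)(1 8 3 13 4 11) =[15, 8, 2, 13, 11, 5, 0, 7, 3, 9, 12, 1, 6, 4, 14, 16, 10]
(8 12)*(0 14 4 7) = (0 14 4 7)(8 12) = [14, 1, 2, 3, 7, 5, 6, 0, 12, 9, 10, 11, 8, 13, 4]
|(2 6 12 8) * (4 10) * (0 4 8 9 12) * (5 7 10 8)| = 30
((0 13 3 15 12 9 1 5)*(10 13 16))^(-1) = (0 5 1 9 12 15 3 13 10 16)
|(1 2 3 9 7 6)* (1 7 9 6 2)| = |(9)(2 3 6 7)| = 4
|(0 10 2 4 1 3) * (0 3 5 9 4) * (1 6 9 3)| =3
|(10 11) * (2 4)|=|(2 4)(10 11)|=2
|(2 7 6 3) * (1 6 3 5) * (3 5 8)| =7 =|(1 6 8 3 2 7 5)|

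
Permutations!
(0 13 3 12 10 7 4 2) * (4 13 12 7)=(0 12 10 4 2)(3 7 13)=[12, 1, 0, 7, 2, 5, 6, 13, 8, 9, 4, 11, 10, 3]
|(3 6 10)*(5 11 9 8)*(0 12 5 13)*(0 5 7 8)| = 24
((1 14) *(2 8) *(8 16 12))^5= ((1 14)(2 16 12 8))^5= (1 14)(2 16 12 8)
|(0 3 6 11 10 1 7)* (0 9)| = |(0 3 6 11 10 1 7 9)| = 8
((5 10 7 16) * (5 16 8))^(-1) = (16)(5 8 7 10)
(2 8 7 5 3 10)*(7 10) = (2 8 10)(3 7 5) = [0, 1, 8, 7, 4, 3, 6, 5, 10, 9, 2]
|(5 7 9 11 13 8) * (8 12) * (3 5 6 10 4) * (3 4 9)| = 21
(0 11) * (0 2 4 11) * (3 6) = [0, 1, 4, 6, 11, 5, 3, 7, 8, 9, 10, 2] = (2 4 11)(3 6)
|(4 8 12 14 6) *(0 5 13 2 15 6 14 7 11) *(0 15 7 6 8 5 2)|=|(0 2 7 11 15 8 12 6 4 5 13)|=11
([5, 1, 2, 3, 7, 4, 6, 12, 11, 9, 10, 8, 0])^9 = (0 12 7 4 5)(8 11)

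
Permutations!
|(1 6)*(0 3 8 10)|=4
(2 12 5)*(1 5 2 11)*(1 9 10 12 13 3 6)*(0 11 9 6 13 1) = (0 11 6)(1 5 9 10 12 2)(3 13) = [11, 5, 1, 13, 4, 9, 0, 7, 8, 10, 12, 6, 2, 3]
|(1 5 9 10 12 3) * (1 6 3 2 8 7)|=8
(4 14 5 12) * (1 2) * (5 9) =[0, 2, 1, 3, 14, 12, 6, 7, 8, 5, 10, 11, 4, 13, 9] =(1 2)(4 14 9 5 12)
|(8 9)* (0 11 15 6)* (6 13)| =10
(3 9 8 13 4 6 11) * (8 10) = (3 9 10 8 13 4 6 11) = [0, 1, 2, 9, 6, 5, 11, 7, 13, 10, 8, 3, 12, 4]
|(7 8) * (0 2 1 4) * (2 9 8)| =7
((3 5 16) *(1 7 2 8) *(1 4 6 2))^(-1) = ((1 7)(2 8 4 6)(3 5 16))^(-1) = (1 7)(2 6 4 8)(3 16 5)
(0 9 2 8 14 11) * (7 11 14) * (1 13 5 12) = (14)(0 9 2 8 7 11)(1 13 5 12) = [9, 13, 8, 3, 4, 12, 6, 11, 7, 2, 10, 0, 1, 5, 14]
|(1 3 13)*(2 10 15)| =3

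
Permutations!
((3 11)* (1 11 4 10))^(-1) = ((1 11 3 4 10))^(-1) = (1 10 4 3 11)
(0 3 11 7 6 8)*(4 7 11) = (11)(0 3 4 7 6 8) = [3, 1, 2, 4, 7, 5, 8, 6, 0, 9, 10, 11]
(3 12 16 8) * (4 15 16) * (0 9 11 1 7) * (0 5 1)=[9, 7, 2, 12, 15, 1, 6, 5, 3, 11, 10, 0, 4, 13, 14, 16, 8]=(0 9 11)(1 7 5)(3 12 4 15 16 8)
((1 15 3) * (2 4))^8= (1 3 15)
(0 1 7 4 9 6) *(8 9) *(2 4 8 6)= (0 1 7 8 9 2 4 6)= [1, 7, 4, 3, 6, 5, 0, 8, 9, 2]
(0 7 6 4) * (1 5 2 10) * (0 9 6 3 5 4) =[7, 4, 10, 5, 9, 2, 0, 3, 8, 6, 1] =(0 7 3 5 2 10 1 4 9 6)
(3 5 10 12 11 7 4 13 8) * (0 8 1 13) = (0 8 3 5 10 12 11 7 4)(1 13) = [8, 13, 2, 5, 0, 10, 6, 4, 3, 9, 12, 7, 11, 1]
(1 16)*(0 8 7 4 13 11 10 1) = (0 8 7 4 13 11 10 1 16) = [8, 16, 2, 3, 13, 5, 6, 4, 7, 9, 1, 10, 12, 11, 14, 15, 0]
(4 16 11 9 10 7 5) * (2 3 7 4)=[0, 1, 3, 7, 16, 2, 6, 5, 8, 10, 4, 9, 12, 13, 14, 15, 11]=(2 3 7 5)(4 16 11 9 10)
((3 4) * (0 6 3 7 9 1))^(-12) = ((0 6 3 4 7 9 1))^(-12) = (0 3 7 1 6 4 9)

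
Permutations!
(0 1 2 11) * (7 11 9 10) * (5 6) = (0 1 2 9 10 7 11)(5 6) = [1, 2, 9, 3, 4, 6, 5, 11, 8, 10, 7, 0]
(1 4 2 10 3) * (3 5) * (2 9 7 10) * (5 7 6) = (1 4 9 6 5 3)(7 10) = [0, 4, 2, 1, 9, 3, 5, 10, 8, 6, 7]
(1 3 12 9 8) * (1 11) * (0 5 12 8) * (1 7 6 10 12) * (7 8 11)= (0 5 1 3 11 8 7 6 10 12 9)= [5, 3, 2, 11, 4, 1, 10, 6, 7, 0, 12, 8, 9]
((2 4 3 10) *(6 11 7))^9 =(11)(2 4 3 10)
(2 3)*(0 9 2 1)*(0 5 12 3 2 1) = (0 9 1 5 12 3) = [9, 5, 2, 0, 4, 12, 6, 7, 8, 1, 10, 11, 3]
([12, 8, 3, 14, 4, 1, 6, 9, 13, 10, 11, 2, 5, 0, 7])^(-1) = (0 13 8 1 5 12)(2 11 10 9 7 14 3)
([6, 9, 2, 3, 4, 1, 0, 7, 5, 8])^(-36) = [0, 1, 2, 3, 4, 5, 6, 7, 8, 9]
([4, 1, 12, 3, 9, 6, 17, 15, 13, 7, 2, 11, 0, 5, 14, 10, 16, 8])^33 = (0 4 9 7 15 10 2 12)(5 8 6 13 17)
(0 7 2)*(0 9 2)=(0 7)(2 9)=[7, 1, 9, 3, 4, 5, 6, 0, 8, 2]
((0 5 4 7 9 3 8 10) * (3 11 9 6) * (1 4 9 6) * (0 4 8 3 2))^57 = ((0 5 9 11 6 2)(1 8 10 4 7))^57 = (0 11)(1 10 7 8 4)(2 9)(5 6)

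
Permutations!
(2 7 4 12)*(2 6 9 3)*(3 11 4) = [0, 1, 7, 2, 12, 5, 9, 3, 8, 11, 10, 4, 6] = (2 7 3)(4 12 6 9 11)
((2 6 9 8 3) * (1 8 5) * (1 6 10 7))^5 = (1 7 10 2 3 8)(5 9 6)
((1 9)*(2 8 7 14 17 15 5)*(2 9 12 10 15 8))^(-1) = (1 9 5 15 10 12)(7 8 17 14)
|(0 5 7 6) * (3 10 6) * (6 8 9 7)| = |(0 5 6)(3 10 8 9 7)| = 15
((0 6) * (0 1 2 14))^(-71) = ((0 6 1 2 14))^(-71) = (0 14 2 1 6)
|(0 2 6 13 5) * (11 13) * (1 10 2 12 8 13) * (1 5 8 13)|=10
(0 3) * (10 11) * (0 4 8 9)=(0 3 4 8 9)(10 11)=[3, 1, 2, 4, 8, 5, 6, 7, 9, 0, 11, 10]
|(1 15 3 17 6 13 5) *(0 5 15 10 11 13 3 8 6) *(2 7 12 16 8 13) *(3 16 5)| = |(0 3 17)(1 10 11 2 7 12 5)(6 16 8)(13 15)| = 42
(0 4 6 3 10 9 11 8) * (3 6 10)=[4, 1, 2, 3, 10, 5, 6, 7, 0, 11, 9, 8]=(0 4 10 9 11 8)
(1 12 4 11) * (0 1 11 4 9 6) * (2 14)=(0 1 12 9 6)(2 14)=[1, 12, 14, 3, 4, 5, 0, 7, 8, 6, 10, 11, 9, 13, 2]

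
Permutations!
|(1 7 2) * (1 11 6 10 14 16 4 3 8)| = 11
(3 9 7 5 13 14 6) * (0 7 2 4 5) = (0 7)(2 4 5 13 14 6 3 9) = [7, 1, 4, 9, 5, 13, 3, 0, 8, 2, 10, 11, 12, 14, 6]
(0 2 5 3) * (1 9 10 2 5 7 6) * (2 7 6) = (0 5 3)(1 9 10 7 2 6) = [5, 9, 6, 0, 4, 3, 1, 2, 8, 10, 7]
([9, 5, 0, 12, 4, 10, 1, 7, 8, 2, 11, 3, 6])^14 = (12)(0 2 9)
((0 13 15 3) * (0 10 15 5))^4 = ((0 13 5)(3 10 15))^4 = (0 13 5)(3 10 15)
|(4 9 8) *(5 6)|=6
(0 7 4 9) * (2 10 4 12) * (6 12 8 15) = (0 7 8 15 6 12 2 10 4 9) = [7, 1, 10, 3, 9, 5, 12, 8, 15, 0, 4, 11, 2, 13, 14, 6]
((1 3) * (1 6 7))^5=(1 3 6 7)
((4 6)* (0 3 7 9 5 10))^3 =((0 3 7 9 5 10)(4 6))^3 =(0 9)(3 5)(4 6)(7 10)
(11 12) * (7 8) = (7 8)(11 12) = [0, 1, 2, 3, 4, 5, 6, 8, 7, 9, 10, 12, 11]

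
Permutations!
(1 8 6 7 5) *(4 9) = (1 8 6 7 5)(4 9) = [0, 8, 2, 3, 9, 1, 7, 5, 6, 4]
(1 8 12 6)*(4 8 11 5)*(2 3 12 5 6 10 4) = [0, 11, 3, 12, 8, 2, 1, 7, 5, 9, 4, 6, 10] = (1 11 6)(2 3 12 10 4 8 5)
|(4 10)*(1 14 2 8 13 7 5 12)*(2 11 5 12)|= |(1 14 11 5 2 8 13 7 12)(4 10)|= 18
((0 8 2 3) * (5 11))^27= (0 3 2 8)(5 11)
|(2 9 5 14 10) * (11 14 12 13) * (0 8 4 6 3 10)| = 13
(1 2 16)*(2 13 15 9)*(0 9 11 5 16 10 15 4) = [9, 13, 10, 3, 0, 16, 6, 7, 8, 2, 15, 5, 12, 4, 14, 11, 1] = (0 9 2 10 15 11 5 16 1 13 4)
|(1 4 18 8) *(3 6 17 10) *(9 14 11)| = 12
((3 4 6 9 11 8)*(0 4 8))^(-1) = ((0 4 6 9 11)(3 8))^(-1) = (0 11 9 6 4)(3 8)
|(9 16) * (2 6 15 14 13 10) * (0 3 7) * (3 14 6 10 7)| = |(0 14 13 7)(2 10)(6 15)(9 16)| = 4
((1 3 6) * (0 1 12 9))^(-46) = ((0 1 3 6 12 9))^(-46) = (0 3 12)(1 6 9)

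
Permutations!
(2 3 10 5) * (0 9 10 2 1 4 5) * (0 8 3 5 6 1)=(0 9 10 8 3 2 5)(1 4 6)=[9, 4, 5, 2, 6, 0, 1, 7, 3, 10, 8]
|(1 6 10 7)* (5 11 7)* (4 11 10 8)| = 6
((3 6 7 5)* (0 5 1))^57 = (0 6)(1 3)(5 7)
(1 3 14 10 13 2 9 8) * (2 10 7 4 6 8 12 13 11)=(1 3 14 7 4 6 8)(2 9 12 13 10 11)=[0, 3, 9, 14, 6, 5, 8, 4, 1, 12, 11, 2, 13, 10, 7]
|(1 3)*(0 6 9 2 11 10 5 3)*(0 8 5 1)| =|(0 6 9 2 11 10 1 8 5 3)| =10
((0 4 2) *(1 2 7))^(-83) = ((0 4 7 1 2))^(-83) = (0 7 2 4 1)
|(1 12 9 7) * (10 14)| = 4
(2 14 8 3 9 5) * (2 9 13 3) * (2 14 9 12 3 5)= (2 9)(3 13 5 12)(8 14)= [0, 1, 9, 13, 4, 12, 6, 7, 14, 2, 10, 11, 3, 5, 8]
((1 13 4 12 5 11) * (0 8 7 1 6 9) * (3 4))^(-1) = (0 9 6 11 5 12 4 3 13 1 7 8)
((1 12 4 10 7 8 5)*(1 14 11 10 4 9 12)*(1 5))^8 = (1 5 14 11 10 7 8)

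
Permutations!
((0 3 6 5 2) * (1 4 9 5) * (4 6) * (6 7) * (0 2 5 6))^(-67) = (0 9 7 4 1 3 6) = ((0 3 4 9 6 1 7))^(-67)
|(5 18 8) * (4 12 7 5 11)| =7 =|(4 12 7 5 18 8 11)|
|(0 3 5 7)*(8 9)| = |(0 3 5 7)(8 9)| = 4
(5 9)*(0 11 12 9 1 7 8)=(0 11 12 9 5 1 7 8)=[11, 7, 2, 3, 4, 1, 6, 8, 0, 5, 10, 12, 9]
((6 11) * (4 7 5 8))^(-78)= (11)(4 5)(7 8)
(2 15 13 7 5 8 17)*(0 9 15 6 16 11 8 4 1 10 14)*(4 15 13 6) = (0 9 13 7 5 15 6 16 11 8 17 2 4 1 10 14) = [9, 10, 4, 3, 1, 15, 16, 5, 17, 13, 14, 8, 12, 7, 0, 6, 11, 2]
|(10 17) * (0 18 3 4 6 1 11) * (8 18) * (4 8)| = 30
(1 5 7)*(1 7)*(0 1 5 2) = (7)(0 1 2) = [1, 2, 0, 3, 4, 5, 6, 7]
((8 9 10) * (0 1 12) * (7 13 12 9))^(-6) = ((0 1 9 10 8 7 13 12))^(-6) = (0 9 8 13)(1 10 7 12)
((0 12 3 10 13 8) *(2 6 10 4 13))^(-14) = ((0 12 3 4 13 8)(2 6 10))^(-14) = (0 13 3)(2 6 10)(4 12 8)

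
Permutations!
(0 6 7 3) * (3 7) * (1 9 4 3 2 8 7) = [6, 9, 8, 0, 3, 5, 2, 1, 7, 4] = (0 6 2 8 7 1 9 4 3)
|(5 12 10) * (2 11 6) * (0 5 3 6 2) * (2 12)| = |(0 5 2 11 12 10 3 6)| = 8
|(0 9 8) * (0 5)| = |(0 9 8 5)| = 4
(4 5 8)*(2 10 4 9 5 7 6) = [0, 1, 10, 3, 7, 8, 2, 6, 9, 5, 4] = (2 10 4 7 6)(5 8 9)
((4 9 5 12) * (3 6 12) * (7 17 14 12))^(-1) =(3 5 9 4 12 14 17 7 6)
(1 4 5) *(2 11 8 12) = (1 4 5)(2 11 8 12) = [0, 4, 11, 3, 5, 1, 6, 7, 12, 9, 10, 8, 2]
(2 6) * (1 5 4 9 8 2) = (1 5 4 9 8 2 6) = [0, 5, 6, 3, 9, 4, 1, 7, 2, 8]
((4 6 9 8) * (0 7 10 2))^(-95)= (0 7 10 2)(4 6 9 8)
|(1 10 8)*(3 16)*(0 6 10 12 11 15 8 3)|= |(0 6 10 3 16)(1 12 11 15 8)|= 5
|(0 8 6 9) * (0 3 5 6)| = |(0 8)(3 5 6 9)| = 4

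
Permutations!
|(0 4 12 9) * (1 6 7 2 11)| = |(0 4 12 9)(1 6 7 2 11)| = 20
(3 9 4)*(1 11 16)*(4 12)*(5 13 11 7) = [0, 7, 2, 9, 3, 13, 6, 5, 8, 12, 10, 16, 4, 11, 14, 15, 1] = (1 7 5 13 11 16)(3 9 12 4)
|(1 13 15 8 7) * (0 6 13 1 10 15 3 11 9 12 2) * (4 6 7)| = 13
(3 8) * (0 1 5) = (0 1 5)(3 8) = [1, 5, 2, 8, 4, 0, 6, 7, 3]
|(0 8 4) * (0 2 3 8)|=4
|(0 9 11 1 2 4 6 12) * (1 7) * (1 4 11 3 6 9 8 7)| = 24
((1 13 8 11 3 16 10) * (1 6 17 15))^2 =(1 8 3 10 17)(6 15 13 11 16)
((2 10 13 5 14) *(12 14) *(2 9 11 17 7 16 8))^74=(2 13 12 9 17 16)(5 14 11 7 8 10)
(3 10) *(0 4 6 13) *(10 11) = (0 4 6 13)(3 11 10) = [4, 1, 2, 11, 6, 5, 13, 7, 8, 9, 3, 10, 12, 0]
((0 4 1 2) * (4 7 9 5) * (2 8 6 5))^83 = (0 2 9 7)(1 5 8 4 6)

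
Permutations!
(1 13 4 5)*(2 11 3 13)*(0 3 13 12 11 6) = (0 3 12 11 13 4 5 1 2 6) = [3, 2, 6, 12, 5, 1, 0, 7, 8, 9, 10, 13, 11, 4]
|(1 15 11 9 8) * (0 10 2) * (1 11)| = |(0 10 2)(1 15)(8 11 9)| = 6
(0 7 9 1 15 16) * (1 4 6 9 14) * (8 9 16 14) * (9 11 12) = (0 7 8 11 12 9 4 6 16)(1 15 14) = [7, 15, 2, 3, 6, 5, 16, 8, 11, 4, 10, 12, 9, 13, 1, 14, 0]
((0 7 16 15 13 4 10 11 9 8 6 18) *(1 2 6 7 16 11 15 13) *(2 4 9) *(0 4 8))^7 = (0 9 13 16)(1 4 2 8 10 6 7 15 18 11)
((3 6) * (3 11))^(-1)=((3 6 11))^(-1)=(3 11 6)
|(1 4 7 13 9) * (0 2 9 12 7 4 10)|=15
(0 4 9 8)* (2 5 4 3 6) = (0 3 6 2 5 4 9 8) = [3, 1, 5, 6, 9, 4, 2, 7, 0, 8]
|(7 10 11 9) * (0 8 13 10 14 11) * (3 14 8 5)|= 10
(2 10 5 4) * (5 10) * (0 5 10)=[5, 1, 10, 3, 2, 4, 6, 7, 8, 9, 0]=(0 5 4 2 10)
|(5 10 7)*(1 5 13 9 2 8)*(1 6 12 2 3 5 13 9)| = |(1 13)(2 8 6 12)(3 5 10 7 9)| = 20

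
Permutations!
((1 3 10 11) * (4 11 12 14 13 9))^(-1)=(1 11 4 9 13 14 12 10 3)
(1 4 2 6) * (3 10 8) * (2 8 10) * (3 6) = (10)(1 4 8 6)(2 3) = [0, 4, 3, 2, 8, 5, 1, 7, 6, 9, 10]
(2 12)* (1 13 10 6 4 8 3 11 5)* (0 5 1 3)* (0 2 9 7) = [5, 13, 12, 11, 8, 3, 4, 0, 2, 7, 6, 1, 9, 10] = (0 5 3 11 1 13 10 6 4 8 2 12 9 7)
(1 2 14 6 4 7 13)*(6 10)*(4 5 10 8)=(1 2 14 8 4 7 13)(5 10 6)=[0, 2, 14, 3, 7, 10, 5, 13, 4, 9, 6, 11, 12, 1, 8]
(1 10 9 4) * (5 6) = (1 10 9 4)(5 6) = [0, 10, 2, 3, 1, 6, 5, 7, 8, 4, 9]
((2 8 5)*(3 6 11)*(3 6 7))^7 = ((2 8 5)(3 7)(6 11))^7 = (2 8 5)(3 7)(6 11)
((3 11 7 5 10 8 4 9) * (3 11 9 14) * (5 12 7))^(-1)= (3 14 4 8 10 5 11 9)(7 12)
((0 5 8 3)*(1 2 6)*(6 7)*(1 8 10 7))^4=((0 5 10 7 6 8 3)(1 2))^4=(0 6 5 8 10 3 7)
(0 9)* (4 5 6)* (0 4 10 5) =[9, 1, 2, 3, 0, 6, 10, 7, 8, 4, 5] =(0 9 4)(5 6 10)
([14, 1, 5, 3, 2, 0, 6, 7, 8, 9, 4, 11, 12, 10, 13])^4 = [4, 1, 13, 3, 14, 10, 6, 7, 8, 9, 0, 11, 12, 5, 2]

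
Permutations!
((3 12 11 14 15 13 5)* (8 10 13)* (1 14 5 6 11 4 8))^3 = ((1 14 15)(3 12 4 8 10 13 6 11 5))^3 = (15)(3 8 6)(4 13 5)(10 11 12)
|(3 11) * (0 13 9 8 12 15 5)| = 14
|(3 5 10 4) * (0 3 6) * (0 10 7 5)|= 6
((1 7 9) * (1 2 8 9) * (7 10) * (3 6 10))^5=((1 3 6 10 7)(2 8 9))^5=(10)(2 9 8)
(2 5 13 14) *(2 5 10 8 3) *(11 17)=(2 10 8 3)(5 13 14)(11 17)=[0, 1, 10, 2, 4, 13, 6, 7, 3, 9, 8, 17, 12, 14, 5, 15, 16, 11]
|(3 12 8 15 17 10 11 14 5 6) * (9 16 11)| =12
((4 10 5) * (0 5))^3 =((0 5 4 10))^3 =(0 10 4 5)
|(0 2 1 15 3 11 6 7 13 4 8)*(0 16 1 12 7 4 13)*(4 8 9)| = 28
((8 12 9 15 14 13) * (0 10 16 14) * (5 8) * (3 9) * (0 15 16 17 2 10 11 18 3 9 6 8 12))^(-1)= (0 8 6 3 18 11)(2 17 10)(5 13 14 16 9 12)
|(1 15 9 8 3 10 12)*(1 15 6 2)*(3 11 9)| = 12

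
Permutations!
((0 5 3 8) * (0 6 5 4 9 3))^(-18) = ((0 4 9 3 8 6 5))^(-18) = (0 3 5 9 6 4 8)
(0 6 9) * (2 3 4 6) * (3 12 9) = (0 2 12 9)(3 4 6) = [2, 1, 12, 4, 6, 5, 3, 7, 8, 0, 10, 11, 9]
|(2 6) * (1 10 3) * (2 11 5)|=12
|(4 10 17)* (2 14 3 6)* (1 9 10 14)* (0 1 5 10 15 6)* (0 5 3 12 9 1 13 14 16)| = 14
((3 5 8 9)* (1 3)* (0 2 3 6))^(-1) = (0 6 1 9 8 5 3 2) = ((0 2 3 5 8 9 1 6))^(-1)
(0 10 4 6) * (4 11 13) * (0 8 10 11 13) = (0 11)(4 6 8 10 13) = [11, 1, 2, 3, 6, 5, 8, 7, 10, 9, 13, 0, 12, 4]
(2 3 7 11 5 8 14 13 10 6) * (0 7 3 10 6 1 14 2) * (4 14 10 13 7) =[4, 10, 13, 3, 14, 8, 0, 11, 2, 9, 1, 5, 12, 6, 7] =(0 4 14 7 11 5 8 2 13 6)(1 10)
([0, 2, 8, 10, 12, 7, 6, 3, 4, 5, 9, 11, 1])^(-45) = [0, 1, 2, 3, 4, 5, 6, 7, 8, 9, 10, 11, 12]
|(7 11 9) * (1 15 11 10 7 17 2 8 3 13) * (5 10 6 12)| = 45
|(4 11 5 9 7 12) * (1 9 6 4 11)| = 8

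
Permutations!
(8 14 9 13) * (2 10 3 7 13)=[0, 1, 10, 7, 4, 5, 6, 13, 14, 2, 3, 11, 12, 8, 9]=(2 10 3 7 13 8 14 9)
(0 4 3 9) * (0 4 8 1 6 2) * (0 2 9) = (0 8 1 6 9 4 3) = [8, 6, 2, 0, 3, 5, 9, 7, 1, 4]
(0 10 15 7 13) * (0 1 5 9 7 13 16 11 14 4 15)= [10, 5, 2, 3, 15, 9, 6, 16, 8, 7, 0, 14, 12, 1, 4, 13, 11]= (0 10)(1 5 9 7 16 11 14 4 15 13)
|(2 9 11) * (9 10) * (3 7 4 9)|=7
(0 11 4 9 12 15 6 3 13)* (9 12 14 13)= (0 11 4 12 15 6 3 9 14 13)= [11, 1, 2, 9, 12, 5, 3, 7, 8, 14, 10, 4, 15, 0, 13, 6]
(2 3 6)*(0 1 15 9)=(0 1 15 9)(2 3 6)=[1, 15, 3, 6, 4, 5, 2, 7, 8, 0, 10, 11, 12, 13, 14, 9]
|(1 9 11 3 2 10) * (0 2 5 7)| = 9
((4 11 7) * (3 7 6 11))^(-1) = ((3 7 4)(6 11))^(-1) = (3 4 7)(6 11)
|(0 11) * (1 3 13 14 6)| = |(0 11)(1 3 13 14 6)| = 10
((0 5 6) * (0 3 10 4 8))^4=(0 10 5 4 6 8 3)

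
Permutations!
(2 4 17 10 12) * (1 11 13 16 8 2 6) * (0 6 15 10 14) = (0 6 1 11 13 16 8 2 4 17 14)(10 12 15) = [6, 11, 4, 3, 17, 5, 1, 7, 2, 9, 12, 13, 15, 16, 0, 10, 8, 14]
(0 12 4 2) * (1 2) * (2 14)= [12, 14, 0, 3, 1, 5, 6, 7, 8, 9, 10, 11, 4, 13, 2]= (0 12 4 1 14 2)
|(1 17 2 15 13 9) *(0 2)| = |(0 2 15 13 9 1 17)| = 7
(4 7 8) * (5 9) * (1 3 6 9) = (1 3 6 9 5)(4 7 8) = [0, 3, 2, 6, 7, 1, 9, 8, 4, 5]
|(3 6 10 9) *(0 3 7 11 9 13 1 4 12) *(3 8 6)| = |(0 8 6 10 13 1 4 12)(7 11 9)| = 24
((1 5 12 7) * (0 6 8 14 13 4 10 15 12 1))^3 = ((0 6 8 14 13 4 10 15 12 7)(1 5))^3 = (0 14 10 7 8 4 12 6 13 15)(1 5)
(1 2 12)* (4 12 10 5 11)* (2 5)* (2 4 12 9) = [0, 5, 10, 3, 9, 11, 6, 7, 8, 2, 4, 12, 1] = (1 5 11 12)(2 10 4 9)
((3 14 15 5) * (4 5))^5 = ((3 14 15 4 5))^5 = (15)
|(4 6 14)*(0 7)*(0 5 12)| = 12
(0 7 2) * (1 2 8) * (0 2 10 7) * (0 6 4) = [6, 10, 2, 3, 0, 5, 4, 8, 1, 9, 7] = (0 6 4)(1 10 7 8)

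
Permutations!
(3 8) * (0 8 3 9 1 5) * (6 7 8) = (0 6 7 8 9 1 5) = [6, 5, 2, 3, 4, 0, 7, 8, 9, 1]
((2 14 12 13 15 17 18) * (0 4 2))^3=(0 14 15)(2 13 18)(4 12 17)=((0 4 2 14 12 13 15 17 18))^3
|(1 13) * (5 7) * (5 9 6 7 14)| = |(1 13)(5 14)(6 7 9)| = 6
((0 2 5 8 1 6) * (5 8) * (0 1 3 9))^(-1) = (0 9 3 8 2)(1 6)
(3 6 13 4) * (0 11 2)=(0 11 2)(3 6 13 4)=[11, 1, 0, 6, 3, 5, 13, 7, 8, 9, 10, 2, 12, 4]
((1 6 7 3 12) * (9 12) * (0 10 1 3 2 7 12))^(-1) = ((0 10 1 6 12 3 9)(2 7))^(-1) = (0 9 3 12 6 1 10)(2 7)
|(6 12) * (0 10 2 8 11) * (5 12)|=15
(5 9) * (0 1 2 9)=(0 1 2 9 5)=[1, 2, 9, 3, 4, 0, 6, 7, 8, 5]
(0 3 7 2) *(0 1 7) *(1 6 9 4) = (0 3)(1 7 2 6 9 4) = [3, 7, 6, 0, 1, 5, 9, 2, 8, 4]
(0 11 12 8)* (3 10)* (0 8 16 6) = [11, 1, 2, 10, 4, 5, 0, 7, 8, 9, 3, 12, 16, 13, 14, 15, 6] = (0 11 12 16 6)(3 10)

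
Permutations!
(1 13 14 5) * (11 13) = (1 11 13 14 5) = [0, 11, 2, 3, 4, 1, 6, 7, 8, 9, 10, 13, 12, 14, 5]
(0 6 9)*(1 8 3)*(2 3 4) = [6, 8, 3, 1, 2, 5, 9, 7, 4, 0] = (0 6 9)(1 8 4 2 3)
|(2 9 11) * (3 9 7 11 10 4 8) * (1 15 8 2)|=10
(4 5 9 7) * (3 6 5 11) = (3 6 5 9 7 4 11) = [0, 1, 2, 6, 11, 9, 5, 4, 8, 7, 10, 3]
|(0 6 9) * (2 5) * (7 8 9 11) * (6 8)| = |(0 8 9)(2 5)(6 11 7)| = 6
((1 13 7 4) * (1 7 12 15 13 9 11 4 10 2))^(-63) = (15)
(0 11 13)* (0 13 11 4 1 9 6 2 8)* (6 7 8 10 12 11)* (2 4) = [2, 9, 10, 3, 1, 5, 4, 8, 0, 7, 12, 6, 11, 13] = (13)(0 2 10 12 11 6 4 1 9 7 8)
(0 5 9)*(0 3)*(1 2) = (0 5 9 3)(1 2) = [5, 2, 1, 0, 4, 9, 6, 7, 8, 3]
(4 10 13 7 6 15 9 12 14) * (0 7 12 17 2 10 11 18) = [7, 1, 10, 3, 11, 5, 15, 6, 8, 17, 13, 18, 14, 12, 4, 9, 16, 2, 0] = (0 7 6 15 9 17 2 10 13 12 14 4 11 18)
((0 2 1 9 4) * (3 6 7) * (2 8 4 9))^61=((9)(0 8 4)(1 2)(3 6 7))^61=(9)(0 8 4)(1 2)(3 6 7)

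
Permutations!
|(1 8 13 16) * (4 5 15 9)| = |(1 8 13 16)(4 5 15 9)| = 4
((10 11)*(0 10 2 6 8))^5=(0 8 6 2 11 10)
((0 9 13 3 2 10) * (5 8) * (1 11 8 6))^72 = ((0 9 13 3 2 10)(1 11 8 5 6))^72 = (13)(1 8 6 11 5)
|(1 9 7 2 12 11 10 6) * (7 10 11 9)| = 7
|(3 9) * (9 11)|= |(3 11 9)|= 3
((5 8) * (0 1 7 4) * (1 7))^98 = (8)(0 4 7)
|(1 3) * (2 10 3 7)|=|(1 7 2 10 3)|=5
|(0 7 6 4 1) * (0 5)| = 6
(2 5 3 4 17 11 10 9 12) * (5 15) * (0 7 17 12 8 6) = [7, 1, 15, 4, 12, 3, 0, 17, 6, 8, 9, 10, 2, 13, 14, 5, 16, 11] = (0 7 17 11 10 9 8 6)(2 15 5 3 4 12)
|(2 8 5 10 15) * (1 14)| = |(1 14)(2 8 5 10 15)| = 10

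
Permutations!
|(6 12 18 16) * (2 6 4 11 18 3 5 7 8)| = 28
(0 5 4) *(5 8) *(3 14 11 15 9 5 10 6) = (0 8 10 6 3 14 11 15 9 5 4) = [8, 1, 2, 14, 0, 4, 3, 7, 10, 5, 6, 15, 12, 13, 11, 9]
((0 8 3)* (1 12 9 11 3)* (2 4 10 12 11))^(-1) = ((0 8 1 11 3)(2 4 10 12 9))^(-1) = (0 3 11 1 8)(2 9 12 10 4)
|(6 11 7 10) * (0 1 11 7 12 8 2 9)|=|(0 1 11 12 8 2 9)(6 7 10)|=21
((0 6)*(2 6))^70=((0 2 6))^70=(0 2 6)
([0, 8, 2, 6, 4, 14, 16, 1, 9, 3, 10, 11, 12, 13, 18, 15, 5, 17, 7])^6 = [0, 5, 2, 7, 4, 9, 1, 16, 14, 18, 10, 11, 12, 13, 3, 15, 8, 17, 6]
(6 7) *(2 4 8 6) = (2 4 8 6 7) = [0, 1, 4, 3, 8, 5, 7, 2, 6]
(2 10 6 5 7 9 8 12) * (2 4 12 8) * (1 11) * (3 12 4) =[0, 11, 10, 12, 4, 7, 5, 9, 8, 2, 6, 1, 3] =(1 11)(2 10 6 5 7 9)(3 12)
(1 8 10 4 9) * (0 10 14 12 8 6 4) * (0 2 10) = (1 6 4 9)(2 10)(8 14 12) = [0, 6, 10, 3, 9, 5, 4, 7, 14, 1, 2, 11, 8, 13, 12]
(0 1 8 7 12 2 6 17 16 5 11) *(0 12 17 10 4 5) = (0 1 8 7 17 16)(2 6 10 4 5 11 12) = [1, 8, 6, 3, 5, 11, 10, 17, 7, 9, 4, 12, 2, 13, 14, 15, 0, 16]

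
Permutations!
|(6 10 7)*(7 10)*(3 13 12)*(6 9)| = 3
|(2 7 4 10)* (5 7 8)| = 6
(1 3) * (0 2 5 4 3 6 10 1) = (0 2 5 4 3)(1 6 10) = [2, 6, 5, 0, 3, 4, 10, 7, 8, 9, 1]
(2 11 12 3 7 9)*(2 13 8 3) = (2 11 12)(3 7 9 13 8) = [0, 1, 11, 7, 4, 5, 6, 9, 3, 13, 10, 12, 2, 8]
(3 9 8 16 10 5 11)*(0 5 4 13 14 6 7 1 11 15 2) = (0 5 15 2)(1 11 3 9 8 16 10 4 13 14 6 7) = [5, 11, 0, 9, 13, 15, 7, 1, 16, 8, 4, 3, 12, 14, 6, 2, 10]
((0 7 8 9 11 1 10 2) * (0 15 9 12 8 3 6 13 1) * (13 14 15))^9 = (0 7 3 6 14 15 9 11)(1 10 2 13)(8 12)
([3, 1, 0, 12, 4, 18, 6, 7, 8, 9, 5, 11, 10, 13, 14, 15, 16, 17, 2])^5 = [18, 1, 5, 2, 4, 12, 6, 7, 8, 9, 3, 11, 0, 13, 14, 15, 16, 17, 10]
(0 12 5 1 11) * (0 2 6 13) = (0 12 5 1 11 2 6 13) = [12, 11, 6, 3, 4, 1, 13, 7, 8, 9, 10, 2, 5, 0]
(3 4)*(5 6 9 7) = [0, 1, 2, 4, 3, 6, 9, 5, 8, 7] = (3 4)(5 6 9 7)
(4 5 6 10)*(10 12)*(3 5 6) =(3 5)(4 6 12 10) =[0, 1, 2, 5, 6, 3, 12, 7, 8, 9, 4, 11, 10]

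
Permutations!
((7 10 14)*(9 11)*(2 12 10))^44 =(2 7 14 10 12)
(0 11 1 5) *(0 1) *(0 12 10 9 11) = (1 5)(9 11 12 10) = [0, 5, 2, 3, 4, 1, 6, 7, 8, 11, 9, 12, 10]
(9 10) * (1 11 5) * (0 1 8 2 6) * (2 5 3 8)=[1, 11, 6, 8, 4, 2, 0, 7, 5, 10, 9, 3]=(0 1 11 3 8 5 2 6)(9 10)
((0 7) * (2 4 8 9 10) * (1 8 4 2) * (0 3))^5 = ((0 7 3)(1 8 9 10))^5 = (0 3 7)(1 8 9 10)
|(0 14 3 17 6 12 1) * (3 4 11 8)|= |(0 14 4 11 8 3 17 6 12 1)|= 10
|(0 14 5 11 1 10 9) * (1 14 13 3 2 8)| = 24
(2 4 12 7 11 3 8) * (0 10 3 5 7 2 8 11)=(0 10 3 11 5 7)(2 4 12)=[10, 1, 4, 11, 12, 7, 6, 0, 8, 9, 3, 5, 2]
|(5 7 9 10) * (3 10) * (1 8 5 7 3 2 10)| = |(1 8 5 3)(2 10 7 9)| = 4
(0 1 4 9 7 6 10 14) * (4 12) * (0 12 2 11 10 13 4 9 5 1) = (1 2 11 10 14 12 9 7 6 13 4 5) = [0, 2, 11, 3, 5, 1, 13, 6, 8, 7, 14, 10, 9, 4, 12]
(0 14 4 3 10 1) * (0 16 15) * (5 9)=(0 14 4 3 10 1 16 15)(5 9)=[14, 16, 2, 10, 3, 9, 6, 7, 8, 5, 1, 11, 12, 13, 4, 0, 15]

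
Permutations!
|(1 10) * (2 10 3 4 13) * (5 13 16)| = 8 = |(1 3 4 16 5 13 2 10)|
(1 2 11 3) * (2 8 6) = [0, 8, 11, 1, 4, 5, 2, 7, 6, 9, 10, 3] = (1 8 6 2 11 3)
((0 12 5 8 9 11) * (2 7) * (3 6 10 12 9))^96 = ((0 9 11)(2 7)(3 6 10 12 5 8))^96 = (12)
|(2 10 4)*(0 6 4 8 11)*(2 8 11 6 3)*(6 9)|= |(0 3 2 10 11)(4 8 9 6)|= 20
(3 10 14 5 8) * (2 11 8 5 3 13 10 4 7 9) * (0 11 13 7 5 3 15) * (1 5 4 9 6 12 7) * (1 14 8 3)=(0 11 3 9 2 13 10 8 14 15)(1 5)(6 12 7)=[11, 5, 13, 9, 4, 1, 12, 6, 14, 2, 8, 3, 7, 10, 15, 0]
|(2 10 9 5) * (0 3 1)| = 12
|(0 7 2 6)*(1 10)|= |(0 7 2 6)(1 10)|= 4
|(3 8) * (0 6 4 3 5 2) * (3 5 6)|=7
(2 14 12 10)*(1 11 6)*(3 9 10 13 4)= (1 11 6)(2 14 12 13 4 3 9 10)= [0, 11, 14, 9, 3, 5, 1, 7, 8, 10, 2, 6, 13, 4, 12]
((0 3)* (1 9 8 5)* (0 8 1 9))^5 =((0 3 8 5 9 1))^5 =(0 1 9 5 8 3)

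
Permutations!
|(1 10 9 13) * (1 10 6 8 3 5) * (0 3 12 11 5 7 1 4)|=|(0 3 7 1 6 8 12 11 5 4)(9 13 10)|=30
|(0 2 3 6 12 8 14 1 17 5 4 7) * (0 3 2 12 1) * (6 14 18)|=12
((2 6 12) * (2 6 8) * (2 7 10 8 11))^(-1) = ((2 11)(6 12)(7 10 8))^(-1) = (2 11)(6 12)(7 8 10)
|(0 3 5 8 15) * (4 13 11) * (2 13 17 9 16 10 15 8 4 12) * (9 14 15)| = |(0 3 5 4 17 14 15)(2 13 11 12)(9 16 10)| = 84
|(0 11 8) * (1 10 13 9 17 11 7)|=9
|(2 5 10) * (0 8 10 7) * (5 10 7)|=|(0 8 7)(2 10)|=6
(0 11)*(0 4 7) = [11, 1, 2, 3, 7, 5, 6, 0, 8, 9, 10, 4] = (0 11 4 7)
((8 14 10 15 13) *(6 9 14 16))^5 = ((6 9 14 10 15 13 8 16))^5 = (6 13 14 16 15 9 8 10)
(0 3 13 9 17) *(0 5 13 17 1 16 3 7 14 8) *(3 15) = (0 7 14 8)(1 16 15 3 17 5 13 9) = [7, 16, 2, 17, 4, 13, 6, 14, 0, 1, 10, 11, 12, 9, 8, 3, 15, 5]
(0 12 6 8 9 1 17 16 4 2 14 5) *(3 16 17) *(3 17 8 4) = (0 12 6 4 2 14 5)(1 17 8 9)(3 16) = [12, 17, 14, 16, 2, 0, 4, 7, 9, 1, 10, 11, 6, 13, 5, 15, 3, 8]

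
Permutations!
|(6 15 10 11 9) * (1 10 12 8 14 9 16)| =12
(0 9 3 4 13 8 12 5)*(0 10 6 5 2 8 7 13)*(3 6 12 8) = (0 9 6 5 10 12 2 3 4)(7 13) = [9, 1, 3, 4, 0, 10, 5, 13, 8, 6, 12, 11, 2, 7]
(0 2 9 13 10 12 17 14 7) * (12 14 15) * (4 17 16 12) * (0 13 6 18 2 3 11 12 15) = [3, 1, 9, 11, 17, 5, 18, 13, 8, 6, 14, 12, 16, 10, 7, 4, 15, 0, 2] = (0 3 11 12 16 15 4 17)(2 9 6 18)(7 13 10 14)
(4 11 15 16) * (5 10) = (4 11 15 16)(5 10) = [0, 1, 2, 3, 11, 10, 6, 7, 8, 9, 5, 15, 12, 13, 14, 16, 4]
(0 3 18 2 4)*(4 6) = (0 3 18 2 6 4) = [3, 1, 6, 18, 0, 5, 4, 7, 8, 9, 10, 11, 12, 13, 14, 15, 16, 17, 2]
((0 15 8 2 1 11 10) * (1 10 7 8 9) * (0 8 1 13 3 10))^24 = ((0 15 9 13 3 10 8 2)(1 11 7))^24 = (15)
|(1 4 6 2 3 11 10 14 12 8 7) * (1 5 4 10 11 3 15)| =11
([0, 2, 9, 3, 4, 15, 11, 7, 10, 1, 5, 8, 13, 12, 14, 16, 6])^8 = [0, 9, 1, 3, 4, 15, 11, 7, 10, 2, 5, 8, 12, 13, 14, 16, 6]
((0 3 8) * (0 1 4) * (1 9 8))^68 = ((0 3 1 4)(8 9))^68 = (9)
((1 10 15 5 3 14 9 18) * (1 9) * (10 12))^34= (18)(1 14 3 5 15 10 12)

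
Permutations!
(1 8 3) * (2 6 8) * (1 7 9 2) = (2 6 8 3 7 9) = [0, 1, 6, 7, 4, 5, 8, 9, 3, 2]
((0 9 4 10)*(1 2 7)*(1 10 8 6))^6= ((0 9 4 8 6 1 2 7 10))^6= (0 2 8)(1 4 10)(6 9 7)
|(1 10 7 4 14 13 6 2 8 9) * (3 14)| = |(1 10 7 4 3 14 13 6 2 8 9)| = 11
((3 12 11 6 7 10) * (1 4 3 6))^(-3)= ((1 4 3 12 11)(6 7 10))^(-3)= (1 3 11 4 12)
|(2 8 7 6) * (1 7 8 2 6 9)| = 3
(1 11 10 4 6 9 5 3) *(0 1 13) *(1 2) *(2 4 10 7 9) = (0 4 6 2 1 11 7 9 5 3 13) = [4, 11, 1, 13, 6, 3, 2, 9, 8, 5, 10, 7, 12, 0]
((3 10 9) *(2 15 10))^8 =(2 9 15 3 10)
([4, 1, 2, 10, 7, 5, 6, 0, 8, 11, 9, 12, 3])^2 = (0 7 4)(3 9 12 10 11)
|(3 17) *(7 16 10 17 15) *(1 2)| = |(1 2)(3 15 7 16 10 17)| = 6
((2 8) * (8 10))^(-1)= (2 8 10)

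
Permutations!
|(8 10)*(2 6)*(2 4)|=6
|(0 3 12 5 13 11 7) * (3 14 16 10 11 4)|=30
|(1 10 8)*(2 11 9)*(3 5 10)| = 15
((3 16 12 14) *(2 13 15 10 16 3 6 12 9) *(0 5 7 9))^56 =(0 7 2 15 16 5 9 13 10)(6 14 12)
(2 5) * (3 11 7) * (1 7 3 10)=(1 7 10)(2 5)(3 11)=[0, 7, 5, 11, 4, 2, 6, 10, 8, 9, 1, 3]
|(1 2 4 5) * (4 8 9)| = |(1 2 8 9 4 5)| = 6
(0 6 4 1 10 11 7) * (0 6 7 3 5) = (0 7 6 4 1 10 11 3 5) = [7, 10, 2, 5, 1, 0, 4, 6, 8, 9, 11, 3]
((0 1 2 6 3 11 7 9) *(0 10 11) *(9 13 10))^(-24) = ((0 1 2 6 3)(7 13 10 11))^(-24) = (13)(0 1 2 6 3)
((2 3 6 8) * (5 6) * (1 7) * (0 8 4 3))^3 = (8)(1 7)(3 4 6 5)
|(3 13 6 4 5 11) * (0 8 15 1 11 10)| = 11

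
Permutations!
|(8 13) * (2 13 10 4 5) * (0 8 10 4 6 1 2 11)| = 5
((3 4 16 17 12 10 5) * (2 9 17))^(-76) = ((2 9 17 12 10 5 3 4 16))^(-76) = (2 5 9 3 17 4 12 16 10)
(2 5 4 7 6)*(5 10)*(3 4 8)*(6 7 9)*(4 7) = (2 10 5 8 3 7 4 9 6) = [0, 1, 10, 7, 9, 8, 2, 4, 3, 6, 5]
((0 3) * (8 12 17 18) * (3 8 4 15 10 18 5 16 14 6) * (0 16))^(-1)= (0 5 17 12 8)(3 6 14 16)(4 18 10 15)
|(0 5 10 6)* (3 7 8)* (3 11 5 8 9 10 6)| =|(0 8 11 5 6)(3 7 9 10)| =20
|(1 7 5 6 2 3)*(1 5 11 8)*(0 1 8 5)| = 8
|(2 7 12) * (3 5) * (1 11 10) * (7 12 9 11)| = 10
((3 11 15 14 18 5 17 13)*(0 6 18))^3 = (0 5 3 14 18 13 15 6 17 11)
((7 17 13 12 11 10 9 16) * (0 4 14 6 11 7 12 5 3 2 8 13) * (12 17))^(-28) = ((0 4 14 6 11 10 9 16 17)(2 8 13 5 3)(7 12))^(-28) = (0 17 16 9 10 11 6 14 4)(2 13 3 8 5)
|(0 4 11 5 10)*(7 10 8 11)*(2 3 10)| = 6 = |(0 4 7 2 3 10)(5 8 11)|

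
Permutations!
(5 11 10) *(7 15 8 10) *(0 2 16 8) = (0 2 16 8 10 5 11 7 15) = [2, 1, 16, 3, 4, 11, 6, 15, 10, 9, 5, 7, 12, 13, 14, 0, 8]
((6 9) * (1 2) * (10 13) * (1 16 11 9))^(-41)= (1 2 16 11 9 6)(10 13)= ((1 2 16 11 9 6)(10 13))^(-41)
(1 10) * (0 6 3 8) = [6, 10, 2, 8, 4, 5, 3, 7, 0, 9, 1] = (0 6 3 8)(1 10)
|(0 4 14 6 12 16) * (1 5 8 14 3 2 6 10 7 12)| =|(0 4 3 2 6 1 5 8 14 10 7 12 16)| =13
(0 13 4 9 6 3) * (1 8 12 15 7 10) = (0 13 4 9 6 3)(1 8 12 15 7 10) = [13, 8, 2, 0, 9, 5, 3, 10, 12, 6, 1, 11, 15, 4, 14, 7]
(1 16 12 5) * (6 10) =[0, 16, 2, 3, 4, 1, 10, 7, 8, 9, 6, 11, 5, 13, 14, 15, 12] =(1 16 12 5)(6 10)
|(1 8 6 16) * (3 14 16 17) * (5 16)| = 8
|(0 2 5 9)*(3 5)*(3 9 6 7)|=|(0 2 9)(3 5 6 7)|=12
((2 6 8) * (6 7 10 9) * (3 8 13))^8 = (13)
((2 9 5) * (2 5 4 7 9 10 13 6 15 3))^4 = (2 15 13)(3 6 10)(4 7 9)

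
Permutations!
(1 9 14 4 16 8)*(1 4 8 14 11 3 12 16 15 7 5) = (1 9 11 3 12 16 14 8 4 15 7 5) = [0, 9, 2, 12, 15, 1, 6, 5, 4, 11, 10, 3, 16, 13, 8, 7, 14]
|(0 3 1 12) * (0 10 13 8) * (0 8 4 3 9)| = 6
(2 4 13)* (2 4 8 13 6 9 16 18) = (2 8 13 4 6 9 16 18) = [0, 1, 8, 3, 6, 5, 9, 7, 13, 16, 10, 11, 12, 4, 14, 15, 18, 17, 2]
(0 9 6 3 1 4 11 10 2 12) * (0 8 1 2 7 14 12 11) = [9, 4, 11, 2, 0, 5, 3, 14, 1, 6, 7, 10, 8, 13, 12] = (0 9 6 3 2 11 10 7 14 12 8 1 4)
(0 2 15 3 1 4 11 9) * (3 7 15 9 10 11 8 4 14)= (0 2 9)(1 14 3)(4 8)(7 15)(10 11)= [2, 14, 9, 1, 8, 5, 6, 15, 4, 0, 11, 10, 12, 13, 3, 7]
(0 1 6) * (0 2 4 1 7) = (0 7)(1 6 2 4) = [7, 6, 4, 3, 1, 5, 2, 0]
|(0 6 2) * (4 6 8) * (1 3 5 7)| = |(0 8 4 6 2)(1 3 5 7)| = 20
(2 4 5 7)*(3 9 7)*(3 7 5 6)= [0, 1, 4, 9, 6, 7, 3, 2, 8, 5]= (2 4 6 3 9 5 7)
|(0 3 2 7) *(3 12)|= 5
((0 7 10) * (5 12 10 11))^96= (12)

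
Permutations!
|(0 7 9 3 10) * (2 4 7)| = |(0 2 4 7 9 3 10)| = 7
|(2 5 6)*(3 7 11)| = 3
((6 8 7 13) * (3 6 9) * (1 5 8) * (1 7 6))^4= (1 7)(3 6)(5 13)(8 9)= ((1 5 8 6 7 13 9 3))^4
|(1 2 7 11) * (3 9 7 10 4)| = 8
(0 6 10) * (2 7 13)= (0 6 10)(2 7 13)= [6, 1, 7, 3, 4, 5, 10, 13, 8, 9, 0, 11, 12, 2]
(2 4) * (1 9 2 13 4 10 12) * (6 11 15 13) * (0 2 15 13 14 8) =(0 2 10 12 1 9 15 14 8)(4 6 11 13) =[2, 9, 10, 3, 6, 5, 11, 7, 0, 15, 12, 13, 1, 4, 8, 14]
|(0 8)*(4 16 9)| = |(0 8)(4 16 9)| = 6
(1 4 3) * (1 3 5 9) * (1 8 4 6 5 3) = [0, 6, 2, 1, 3, 9, 5, 7, 4, 8] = (1 6 5 9 8 4 3)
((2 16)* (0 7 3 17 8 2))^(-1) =(0 16 2 8 17 3 7)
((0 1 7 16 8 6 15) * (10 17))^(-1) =((0 1 7 16 8 6 15)(10 17))^(-1) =(0 15 6 8 16 7 1)(10 17)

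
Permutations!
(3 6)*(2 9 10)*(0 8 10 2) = (0 8 10)(2 9)(3 6) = [8, 1, 9, 6, 4, 5, 3, 7, 10, 2, 0]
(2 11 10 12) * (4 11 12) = [0, 1, 12, 3, 11, 5, 6, 7, 8, 9, 4, 10, 2] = (2 12)(4 11 10)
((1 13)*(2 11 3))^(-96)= ((1 13)(2 11 3))^(-96)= (13)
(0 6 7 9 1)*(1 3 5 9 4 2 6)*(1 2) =(0 2 6 7 4 1)(3 5 9) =[2, 0, 6, 5, 1, 9, 7, 4, 8, 3]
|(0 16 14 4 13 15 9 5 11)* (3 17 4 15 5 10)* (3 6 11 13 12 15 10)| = 6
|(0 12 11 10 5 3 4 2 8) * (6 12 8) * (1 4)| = 18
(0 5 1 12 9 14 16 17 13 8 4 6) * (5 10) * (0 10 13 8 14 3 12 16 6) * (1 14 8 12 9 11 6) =(0 13 8 4)(1 16 17 12 11 6 10 5 14)(3 9) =[13, 16, 2, 9, 0, 14, 10, 7, 4, 3, 5, 6, 11, 8, 1, 15, 17, 12]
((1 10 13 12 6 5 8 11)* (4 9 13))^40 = (13)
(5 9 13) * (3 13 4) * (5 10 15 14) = (3 13 10 15 14 5 9 4) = [0, 1, 2, 13, 3, 9, 6, 7, 8, 4, 15, 11, 12, 10, 5, 14]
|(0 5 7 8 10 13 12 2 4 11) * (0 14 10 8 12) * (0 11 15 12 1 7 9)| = 12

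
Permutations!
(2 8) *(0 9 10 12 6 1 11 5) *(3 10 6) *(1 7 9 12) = (0 12 3 10 1 11 5)(2 8)(6 7 9) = [12, 11, 8, 10, 4, 0, 7, 9, 2, 6, 1, 5, 3]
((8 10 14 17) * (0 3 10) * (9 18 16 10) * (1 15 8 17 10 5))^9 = (18)(10 14) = ((0 3 9 18 16 5 1 15 8)(10 14))^9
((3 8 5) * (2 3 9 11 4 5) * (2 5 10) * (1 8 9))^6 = ((1 8 5)(2 3 9 11 4 10))^6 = (11)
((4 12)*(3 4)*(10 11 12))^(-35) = (12)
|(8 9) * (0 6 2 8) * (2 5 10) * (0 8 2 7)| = 10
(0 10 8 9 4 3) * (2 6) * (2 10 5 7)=(0 5 7 2 6 10 8 9 4 3)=[5, 1, 6, 0, 3, 7, 10, 2, 9, 4, 8]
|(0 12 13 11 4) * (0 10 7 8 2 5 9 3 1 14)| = |(0 12 13 11 4 10 7 8 2 5 9 3 1 14)| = 14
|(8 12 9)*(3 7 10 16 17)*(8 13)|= 20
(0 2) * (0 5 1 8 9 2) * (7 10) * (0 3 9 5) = [3, 8, 0, 9, 4, 1, 6, 10, 5, 2, 7] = (0 3 9 2)(1 8 5)(7 10)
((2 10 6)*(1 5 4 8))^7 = (1 8 4 5)(2 10 6)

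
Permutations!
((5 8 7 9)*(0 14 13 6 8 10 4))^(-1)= ((0 14 13 6 8 7 9 5 10 4))^(-1)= (0 4 10 5 9 7 8 6 13 14)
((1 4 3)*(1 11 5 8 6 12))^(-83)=((1 4 3 11 5 8 6 12))^(-83)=(1 8 3 12 5 4 6 11)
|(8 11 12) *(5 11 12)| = |(5 11)(8 12)| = 2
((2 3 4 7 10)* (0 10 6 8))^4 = ((0 10 2 3 4 7 6 8))^4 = (0 4)(2 6)(3 8)(7 10)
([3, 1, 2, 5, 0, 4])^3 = (0 4 5 3)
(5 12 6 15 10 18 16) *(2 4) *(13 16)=(2 4)(5 12 6 15 10 18 13 16)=[0, 1, 4, 3, 2, 12, 15, 7, 8, 9, 18, 11, 6, 16, 14, 10, 5, 17, 13]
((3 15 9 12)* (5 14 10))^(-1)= (3 12 9 15)(5 10 14)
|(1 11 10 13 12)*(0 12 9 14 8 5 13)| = |(0 12 1 11 10)(5 13 9 14 8)| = 5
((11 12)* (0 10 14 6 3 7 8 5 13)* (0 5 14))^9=(0 10)(3 6 14 8 7)(5 13)(11 12)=((0 10)(3 7 8 14 6)(5 13)(11 12))^9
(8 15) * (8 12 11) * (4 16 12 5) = [0, 1, 2, 3, 16, 4, 6, 7, 15, 9, 10, 8, 11, 13, 14, 5, 12] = (4 16 12 11 8 15 5)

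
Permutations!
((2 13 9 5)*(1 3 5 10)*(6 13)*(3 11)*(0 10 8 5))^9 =((0 10 1 11 3)(2 6 13 9 8 5))^9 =(0 3 11 1 10)(2 9)(5 13)(6 8)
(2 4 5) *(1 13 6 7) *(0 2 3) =(0 2 4 5 3)(1 13 6 7) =[2, 13, 4, 0, 5, 3, 7, 1, 8, 9, 10, 11, 12, 6]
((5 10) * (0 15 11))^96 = ((0 15 11)(5 10))^96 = (15)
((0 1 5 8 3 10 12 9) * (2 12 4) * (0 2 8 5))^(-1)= (0 1)(2 9 12)(3 8 4 10)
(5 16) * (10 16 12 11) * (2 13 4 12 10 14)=(2 13 4 12 11 14)(5 10 16)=[0, 1, 13, 3, 12, 10, 6, 7, 8, 9, 16, 14, 11, 4, 2, 15, 5]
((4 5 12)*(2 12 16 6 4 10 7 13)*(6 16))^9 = (16)(2 13 7 10 12)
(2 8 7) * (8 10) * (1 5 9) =(1 5 9)(2 10 8 7) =[0, 5, 10, 3, 4, 9, 6, 2, 7, 1, 8]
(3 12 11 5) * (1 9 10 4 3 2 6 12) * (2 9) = [0, 2, 6, 1, 3, 9, 12, 7, 8, 10, 4, 5, 11] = (1 2 6 12 11 5 9 10 4 3)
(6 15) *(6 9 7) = (6 15 9 7) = [0, 1, 2, 3, 4, 5, 15, 6, 8, 7, 10, 11, 12, 13, 14, 9]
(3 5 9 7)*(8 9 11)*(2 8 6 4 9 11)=(2 8 11 6 4 9 7 3 5)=[0, 1, 8, 5, 9, 2, 4, 3, 11, 7, 10, 6]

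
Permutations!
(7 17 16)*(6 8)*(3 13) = (3 13)(6 8)(7 17 16) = [0, 1, 2, 13, 4, 5, 8, 17, 6, 9, 10, 11, 12, 3, 14, 15, 7, 16]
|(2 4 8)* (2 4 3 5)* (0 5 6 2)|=6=|(0 5)(2 3 6)(4 8)|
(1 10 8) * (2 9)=(1 10 8)(2 9)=[0, 10, 9, 3, 4, 5, 6, 7, 1, 2, 8]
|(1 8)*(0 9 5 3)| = |(0 9 5 3)(1 8)| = 4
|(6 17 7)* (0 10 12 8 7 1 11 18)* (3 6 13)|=|(0 10 12 8 7 13 3 6 17 1 11 18)|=12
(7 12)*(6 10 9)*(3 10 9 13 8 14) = (3 10 13 8 14)(6 9)(7 12) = [0, 1, 2, 10, 4, 5, 9, 12, 14, 6, 13, 11, 7, 8, 3]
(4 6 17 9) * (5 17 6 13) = (4 13 5 17 9) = [0, 1, 2, 3, 13, 17, 6, 7, 8, 4, 10, 11, 12, 5, 14, 15, 16, 9]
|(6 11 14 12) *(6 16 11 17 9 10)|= 4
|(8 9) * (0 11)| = |(0 11)(8 9)| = 2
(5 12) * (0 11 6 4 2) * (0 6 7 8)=(0 11 7 8)(2 6 4)(5 12)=[11, 1, 6, 3, 2, 12, 4, 8, 0, 9, 10, 7, 5]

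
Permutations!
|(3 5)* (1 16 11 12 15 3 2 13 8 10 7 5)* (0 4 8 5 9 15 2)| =|(0 4 8 10 7 9 15 3 1 16 11 12 2 13 5)| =15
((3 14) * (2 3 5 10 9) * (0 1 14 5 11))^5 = ((0 1 14 11)(2 3 5 10 9))^5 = (0 1 14 11)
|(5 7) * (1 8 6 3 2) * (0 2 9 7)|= 9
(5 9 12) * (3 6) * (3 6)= (5 9 12)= [0, 1, 2, 3, 4, 9, 6, 7, 8, 12, 10, 11, 5]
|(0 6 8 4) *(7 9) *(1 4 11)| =|(0 6 8 11 1 4)(7 9)| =6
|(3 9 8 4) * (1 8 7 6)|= 7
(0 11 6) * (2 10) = [11, 1, 10, 3, 4, 5, 0, 7, 8, 9, 2, 6] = (0 11 6)(2 10)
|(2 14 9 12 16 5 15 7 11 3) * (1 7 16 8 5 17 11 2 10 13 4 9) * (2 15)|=|(1 7 15 16 17 11 3 10 13 4 9 12 8 5 2 14)|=16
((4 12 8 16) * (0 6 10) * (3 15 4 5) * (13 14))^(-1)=((0 6 10)(3 15 4 12 8 16 5)(13 14))^(-1)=(0 10 6)(3 5 16 8 12 4 15)(13 14)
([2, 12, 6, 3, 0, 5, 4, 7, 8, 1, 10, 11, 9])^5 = [2, 9, 6, 3, 0, 5, 4, 7, 8, 12, 10, 11, 1]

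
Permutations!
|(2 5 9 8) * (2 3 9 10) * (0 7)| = |(0 7)(2 5 10)(3 9 8)| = 6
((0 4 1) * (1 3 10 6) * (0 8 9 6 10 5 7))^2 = ((10)(0 4 3 5 7)(1 8 9 6))^2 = (10)(0 3 7 4 5)(1 9)(6 8)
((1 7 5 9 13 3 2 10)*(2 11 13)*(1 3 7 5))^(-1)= ((1 5 9 2 10 3 11 13 7))^(-1)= (1 7 13 11 3 10 2 9 5)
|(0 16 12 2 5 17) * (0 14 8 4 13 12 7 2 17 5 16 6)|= |(0 6)(2 16 7)(4 13 12 17 14 8)|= 6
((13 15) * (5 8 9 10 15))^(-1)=((5 8 9 10 15 13))^(-1)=(5 13 15 10 9 8)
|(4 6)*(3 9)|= 2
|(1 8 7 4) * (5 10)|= |(1 8 7 4)(5 10)|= 4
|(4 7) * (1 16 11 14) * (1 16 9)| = |(1 9)(4 7)(11 14 16)| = 6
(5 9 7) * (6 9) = (5 6 9 7) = [0, 1, 2, 3, 4, 6, 9, 5, 8, 7]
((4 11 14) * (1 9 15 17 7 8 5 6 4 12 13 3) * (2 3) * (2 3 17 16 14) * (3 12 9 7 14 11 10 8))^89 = (1 3 7)(2 16 9 17 11 15 14)(4 6 5 8 10)(12 13)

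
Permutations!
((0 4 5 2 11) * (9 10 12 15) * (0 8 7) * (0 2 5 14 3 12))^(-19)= (0 15 14 10 12 4 9 3)(2 11 8 7)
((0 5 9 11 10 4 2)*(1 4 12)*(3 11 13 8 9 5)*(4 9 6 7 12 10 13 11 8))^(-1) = ((0 3 8 6 7 12 1 9 11 13 4 2))^(-1) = (0 2 4 13 11 9 1 12 7 6 8 3)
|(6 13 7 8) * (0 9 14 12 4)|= 20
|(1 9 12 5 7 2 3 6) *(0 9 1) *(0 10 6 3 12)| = |(0 9)(2 12 5 7)(6 10)| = 4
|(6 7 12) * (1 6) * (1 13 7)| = 6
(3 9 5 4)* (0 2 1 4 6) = (0 2 1 4 3 9 5 6) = [2, 4, 1, 9, 3, 6, 0, 7, 8, 5]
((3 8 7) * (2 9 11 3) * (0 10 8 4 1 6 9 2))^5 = ((0 10 8 7)(1 6 9 11 3 4))^5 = (0 10 8 7)(1 4 3 11 9 6)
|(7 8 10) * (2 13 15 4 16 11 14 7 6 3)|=|(2 13 15 4 16 11 14 7 8 10 6 3)|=12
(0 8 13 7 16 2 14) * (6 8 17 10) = [17, 1, 14, 3, 4, 5, 8, 16, 13, 9, 6, 11, 12, 7, 0, 15, 2, 10] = (0 17 10 6 8 13 7 16 2 14)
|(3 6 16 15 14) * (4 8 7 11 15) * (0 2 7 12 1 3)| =42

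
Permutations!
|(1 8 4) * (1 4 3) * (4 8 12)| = 5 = |(1 12 4 8 3)|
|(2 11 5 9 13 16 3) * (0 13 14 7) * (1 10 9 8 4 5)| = |(0 13 16 3 2 11 1 10 9 14 7)(4 5 8)| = 33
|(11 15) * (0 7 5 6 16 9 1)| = |(0 7 5 6 16 9 1)(11 15)| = 14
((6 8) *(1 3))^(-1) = (1 3)(6 8)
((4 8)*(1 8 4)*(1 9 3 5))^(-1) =(1 5 3 9 8)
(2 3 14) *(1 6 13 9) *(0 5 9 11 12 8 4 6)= (0 5 9 1)(2 3 14)(4 6 13 11 12 8)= [5, 0, 3, 14, 6, 9, 13, 7, 4, 1, 10, 12, 8, 11, 2]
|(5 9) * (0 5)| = |(0 5 9)| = 3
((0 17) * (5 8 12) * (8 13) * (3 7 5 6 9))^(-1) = (0 17)(3 9 6 12 8 13 5 7)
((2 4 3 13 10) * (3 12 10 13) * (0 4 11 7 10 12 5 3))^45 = ((13)(0 4 5 3)(2 11 7 10))^45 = (13)(0 4 5 3)(2 11 7 10)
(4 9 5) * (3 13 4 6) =(3 13 4 9 5 6) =[0, 1, 2, 13, 9, 6, 3, 7, 8, 5, 10, 11, 12, 4]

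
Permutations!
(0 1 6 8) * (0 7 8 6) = (0 1)(7 8) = [1, 0, 2, 3, 4, 5, 6, 8, 7]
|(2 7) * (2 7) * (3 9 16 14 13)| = 5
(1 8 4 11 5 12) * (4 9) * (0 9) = (0 9 4 11 5 12 1 8) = [9, 8, 2, 3, 11, 12, 6, 7, 0, 4, 10, 5, 1]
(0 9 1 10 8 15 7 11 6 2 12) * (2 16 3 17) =(0 9 1 10 8 15 7 11 6 16 3 17 2 12) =[9, 10, 12, 17, 4, 5, 16, 11, 15, 1, 8, 6, 0, 13, 14, 7, 3, 2]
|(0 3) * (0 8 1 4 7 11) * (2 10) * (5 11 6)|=18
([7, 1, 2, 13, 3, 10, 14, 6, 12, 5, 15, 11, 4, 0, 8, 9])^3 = (0 14 4)(3 7 8)(5 9 15 10)(6 12 13)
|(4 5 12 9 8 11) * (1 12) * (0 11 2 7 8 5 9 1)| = 30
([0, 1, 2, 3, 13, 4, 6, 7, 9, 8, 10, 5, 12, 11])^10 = [0, 1, 2, 3, 11, 13, 6, 7, 8, 9, 10, 4, 12, 5]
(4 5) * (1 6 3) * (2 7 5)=(1 6 3)(2 7 5 4)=[0, 6, 7, 1, 2, 4, 3, 5]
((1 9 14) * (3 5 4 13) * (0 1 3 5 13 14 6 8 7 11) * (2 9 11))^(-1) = ((0 1 11)(2 9 6 8 7)(3 13 5 4 14))^(-1) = (0 11 1)(2 7 8 6 9)(3 14 4 5 13)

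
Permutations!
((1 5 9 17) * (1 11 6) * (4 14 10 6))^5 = (1 4 5 14 9 10 17 6 11)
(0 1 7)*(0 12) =(0 1 7 12) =[1, 7, 2, 3, 4, 5, 6, 12, 8, 9, 10, 11, 0]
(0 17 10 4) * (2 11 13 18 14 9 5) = (0 17 10 4)(2 11 13 18 14 9 5) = [17, 1, 11, 3, 0, 2, 6, 7, 8, 5, 4, 13, 12, 18, 9, 15, 16, 10, 14]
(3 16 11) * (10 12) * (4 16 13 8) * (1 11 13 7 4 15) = (1 11 3 7 4 16 13 8 15)(10 12) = [0, 11, 2, 7, 16, 5, 6, 4, 15, 9, 12, 3, 10, 8, 14, 1, 13]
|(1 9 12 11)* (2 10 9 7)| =7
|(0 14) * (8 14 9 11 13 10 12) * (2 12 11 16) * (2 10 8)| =8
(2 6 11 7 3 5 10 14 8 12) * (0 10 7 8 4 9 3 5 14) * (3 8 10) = (0 3 14 4 9 8 12 2 6 11 10)(5 7) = [3, 1, 6, 14, 9, 7, 11, 5, 12, 8, 0, 10, 2, 13, 4]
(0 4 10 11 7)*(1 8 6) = (0 4 10 11 7)(1 8 6) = [4, 8, 2, 3, 10, 5, 1, 0, 6, 9, 11, 7]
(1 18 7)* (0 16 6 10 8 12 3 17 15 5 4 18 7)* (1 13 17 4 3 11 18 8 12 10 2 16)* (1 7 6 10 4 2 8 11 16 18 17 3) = (0 7 13 3 2 18)(1 6 8 4 11 17 15 5)(10 12 16) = [7, 6, 18, 2, 11, 1, 8, 13, 4, 9, 12, 17, 16, 3, 14, 5, 10, 15, 0]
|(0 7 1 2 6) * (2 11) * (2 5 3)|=|(0 7 1 11 5 3 2 6)|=8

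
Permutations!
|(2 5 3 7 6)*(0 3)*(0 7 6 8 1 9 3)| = |(1 9 3 6 2 5 7 8)| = 8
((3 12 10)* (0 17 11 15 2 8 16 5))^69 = ((0 17 11 15 2 8 16 5)(3 12 10))^69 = (0 8 11 5 2 17 16 15)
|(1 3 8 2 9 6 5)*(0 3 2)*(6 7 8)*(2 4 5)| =|(0 3 6 2 9 7 8)(1 4 5)| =21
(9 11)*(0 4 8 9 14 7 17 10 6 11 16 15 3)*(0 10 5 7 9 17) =(0 4 8 17 5 7)(3 10 6 11 14 9 16 15) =[4, 1, 2, 10, 8, 7, 11, 0, 17, 16, 6, 14, 12, 13, 9, 3, 15, 5]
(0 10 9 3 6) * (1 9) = (0 10 1 9 3 6) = [10, 9, 2, 6, 4, 5, 0, 7, 8, 3, 1]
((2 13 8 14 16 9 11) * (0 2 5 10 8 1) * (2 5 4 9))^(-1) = (0 1 13 2 16 14 8 10 5)(4 11 9)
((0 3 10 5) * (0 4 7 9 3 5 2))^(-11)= (0 3 4 2 9 5 10 7)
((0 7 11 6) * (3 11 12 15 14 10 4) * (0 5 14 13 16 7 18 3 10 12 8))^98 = (0 12 18 15 3 13 11 16 6 7 5 8 14)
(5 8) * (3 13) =(3 13)(5 8) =[0, 1, 2, 13, 4, 8, 6, 7, 5, 9, 10, 11, 12, 3]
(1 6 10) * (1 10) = (10)(1 6) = [0, 6, 2, 3, 4, 5, 1, 7, 8, 9, 10]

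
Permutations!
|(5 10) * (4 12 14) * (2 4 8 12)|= |(2 4)(5 10)(8 12 14)|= 6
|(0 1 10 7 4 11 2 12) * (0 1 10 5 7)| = 14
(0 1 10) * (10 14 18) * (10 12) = (0 1 14 18 12 10) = [1, 14, 2, 3, 4, 5, 6, 7, 8, 9, 0, 11, 10, 13, 18, 15, 16, 17, 12]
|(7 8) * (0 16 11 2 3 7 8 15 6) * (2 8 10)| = |(0 16 11 8 10 2 3 7 15 6)| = 10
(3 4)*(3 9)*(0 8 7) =(0 8 7)(3 4 9) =[8, 1, 2, 4, 9, 5, 6, 0, 7, 3]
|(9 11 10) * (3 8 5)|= |(3 8 5)(9 11 10)|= 3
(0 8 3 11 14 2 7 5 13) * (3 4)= [8, 1, 7, 11, 3, 13, 6, 5, 4, 9, 10, 14, 12, 0, 2]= (0 8 4 3 11 14 2 7 5 13)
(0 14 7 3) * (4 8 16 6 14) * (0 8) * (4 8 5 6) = (0 8 16 4)(3 5 6 14 7) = [8, 1, 2, 5, 0, 6, 14, 3, 16, 9, 10, 11, 12, 13, 7, 15, 4]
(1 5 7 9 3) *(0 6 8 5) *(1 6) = [1, 0, 2, 6, 4, 7, 8, 9, 5, 3] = (0 1)(3 6 8 5 7 9)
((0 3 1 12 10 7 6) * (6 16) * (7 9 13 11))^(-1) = (0 6 16 7 11 13 9 10 12 1 3)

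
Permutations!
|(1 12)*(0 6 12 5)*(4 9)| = |(0 6 12 1 5)(4 9)| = 10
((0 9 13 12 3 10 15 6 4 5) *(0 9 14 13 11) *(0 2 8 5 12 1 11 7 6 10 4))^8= (15)(0 9 2 13 6 5 11 14 7 8 1)(3 12 4)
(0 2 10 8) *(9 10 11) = [2, 1, 11, 3, 4, 5, 6, 7, 0, 10, 8, 9] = (0 2 11 9 10 8)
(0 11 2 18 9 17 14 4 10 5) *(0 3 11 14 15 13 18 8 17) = (0 14 4 10 5 3 11 2 8 17 15 13 18 9) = [14, 1, 8, 11, 10, 3, 6, 7, 17, 0, 5, 2, 12, 18, 4, 13, 16, 15, 9]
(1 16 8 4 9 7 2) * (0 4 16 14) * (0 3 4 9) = [9, 14, 1, 4, 0, 5, 6, 2, 16, 7, 10, 11, 12, 13, 3, 15, 8] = (0 9 7 2 1 14 3 4)(8 16)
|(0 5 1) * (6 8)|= 6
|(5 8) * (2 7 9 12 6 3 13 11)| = 8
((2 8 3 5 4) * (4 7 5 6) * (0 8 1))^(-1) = (0 1 2 4 6 3 8)(5 7)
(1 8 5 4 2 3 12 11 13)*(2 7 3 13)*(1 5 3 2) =(1 8 3 12 11)(2 13 5 4 7) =[0, 8, 13, 12, 7, 4, 6, 2, 3, 9, 10, 1, 11, 5]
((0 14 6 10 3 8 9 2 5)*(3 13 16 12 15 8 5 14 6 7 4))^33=((0 6 10 13 16 12 15 8 9 2 14 7 4 3 5))^33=(0 13 15 2 4)(3 6 16 8 14)(5 10 12 9 7)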